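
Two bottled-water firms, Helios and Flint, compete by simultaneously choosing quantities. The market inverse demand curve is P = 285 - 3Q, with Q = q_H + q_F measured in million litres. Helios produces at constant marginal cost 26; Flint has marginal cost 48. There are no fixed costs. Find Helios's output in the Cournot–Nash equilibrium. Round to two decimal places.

31.22

Helios's profit: π_H = (285 - 3Q)q_H - (26q_H). Setting ∂π_H/∂q_H = 0: 259 - 6q_H - 3(q_F) = 0.
Flint's first-order condition: 237 - 6q_F - 3(q_H) = 0.
Rearranging gives the reaction functions q_H = (259 - 3q_F)/6 and q_F = (237 - 3q_H)/6.
Solving the pair: q_H = 281/9, q_F = 215/9.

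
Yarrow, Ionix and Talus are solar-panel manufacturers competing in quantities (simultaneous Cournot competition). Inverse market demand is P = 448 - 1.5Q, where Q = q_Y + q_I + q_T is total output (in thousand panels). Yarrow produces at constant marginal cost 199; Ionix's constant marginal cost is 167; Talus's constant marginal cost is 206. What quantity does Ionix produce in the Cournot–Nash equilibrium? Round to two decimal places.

58.67

Yarrow's profit: π_Y = (448 - 1.5Q)q_Y - (199q_Y). Setting ∂π_Y/∂q_Y = 0: 249 - 3q_Y - (3/2)(q_I + q_T) = 0.
Ionix's profit: π_I = (448 - 1.5Q)q_I - (167q_I). Setting ∂π_I/∂q_I = 0: 281 - 3q_I - (3/2)(q_Y + q_T) = 0.
Talus's first-order condition: 242 - 3q_T - (3/2)(q_Y + q_I) = 0.
Summing all 3 equations gives 772 − 6Q = 0, hence Q = 386/3.
Back-substituting: q_Y = (249 − 193)/(3/2) = 112/3, q_I = (281 − 193)/(3/2) = 176/3, q_T = (242 − 193)/(3/2) = 98/3.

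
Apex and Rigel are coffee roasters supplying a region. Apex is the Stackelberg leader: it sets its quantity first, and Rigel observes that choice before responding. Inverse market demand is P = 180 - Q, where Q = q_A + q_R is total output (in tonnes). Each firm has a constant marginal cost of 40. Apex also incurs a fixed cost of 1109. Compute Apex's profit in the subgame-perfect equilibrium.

The follower Rigel best-responds to any q_A: π_R = (180 - Q)q_R - 40q_R.
Setting the follower's marginal profit to zero, 140 - q_A - 2q_R = 0, i.e. q_R = (140 - q_A)/2.
Apex substitutes q_R(q_A) into its own profit: π_A = q_A(180 - q_A - (140 - q_A)/2) - 40q_A = (110 - (1/2)q_A)q_A - 40q_A.
Maximising: ∂π_A/∂q_A = 70 - q_A = 0, giving q_A = 70.
Then q_R = (140 - 70)/2 = 35.
Price P = 180 - 105 = 75.
Apex's profit: (75 - 40)·70 - 1109 = 1341.

1341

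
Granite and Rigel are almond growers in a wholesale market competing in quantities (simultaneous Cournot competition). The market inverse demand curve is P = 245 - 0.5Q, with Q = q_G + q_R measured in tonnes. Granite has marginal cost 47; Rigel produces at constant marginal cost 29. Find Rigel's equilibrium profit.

Granite's profit: π_G = (245 - 0.5Q)q_G - (47q_G). Setting ∂π_G/∂q_G = 0: 198 - q_G - (1/2)(q_R) = 0.
Rigel's profit: π_R = (245 - 0.5Q)q_R - (29q_R). Setting ∂π_R/∂q_R = 0: 216 - q_R - (1/2)(q_G) = 0.
So q_G = (198 - (1/2)q_R) and q_R = (216 - (1/2)q_G).
Solving the pair: q_G = 120, q_R = 156.
Price P = 245 - (1/2)·276 = 107.
Rigel's profit: (107 - 29)·156 = 12168.

12168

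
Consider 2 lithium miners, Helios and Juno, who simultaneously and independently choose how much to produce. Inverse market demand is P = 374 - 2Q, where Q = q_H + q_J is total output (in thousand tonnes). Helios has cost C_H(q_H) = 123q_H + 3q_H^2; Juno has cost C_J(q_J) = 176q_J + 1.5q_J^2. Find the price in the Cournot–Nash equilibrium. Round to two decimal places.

Helios's profit: π_H = (374 - 2Q)q_H - (123q_H + 3q_H²). Setting ∂π_H/∂q_H = 0: 251 - 10q_H - 2(q_J) = 0.
Juno's profit: π_J = (374 - 2Q)q_J - (176q_J + (3/2)q_J²). Setting ∂π_J/∂q_J = 0: 198 - 7q_J - 2(q_H) = 0.
Best responses: q_H = (251 - 2q_J)/10, q_J = (198 - 2q_H)/7.
Solving the pair: q_H = 1361/66, q_J = 739/33.
Total output Q = 43.0152, so price P = 374 - 2·43.0152 = 287.9697.

287.97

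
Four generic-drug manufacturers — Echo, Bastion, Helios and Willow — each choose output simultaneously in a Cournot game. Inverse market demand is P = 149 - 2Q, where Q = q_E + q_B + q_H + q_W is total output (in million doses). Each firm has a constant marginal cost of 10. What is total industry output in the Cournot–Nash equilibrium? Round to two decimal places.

A representative firm's profit is π_i = q_i(149 - 2Q) - 10q_i.
First-order condition (treating rivals' output as given): 139 - 4q_i - 2·Σ_{j≠i} q_j = 0.
With identical firms every q_j equals q_i, so Σ_{j≠i} q_j = 3q_i and 139 = 10q_i, giving q_i = 139/10.
Total output Q = 139/10 + 139/10 + 139/10 + 139/10 = 278/5.

55.60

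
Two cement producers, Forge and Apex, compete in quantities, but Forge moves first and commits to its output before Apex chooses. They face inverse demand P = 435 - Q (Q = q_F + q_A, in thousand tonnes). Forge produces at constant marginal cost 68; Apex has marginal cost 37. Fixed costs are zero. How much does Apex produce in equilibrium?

The follower Apex best-responds to any q_F: π_A = (435 - Q)q_A - 37q_A.
Follower FOC: 398 - q_F - 2q_A = 0, so q_A(q_F) = (398 - q_F)/2.
Forge substitutes q_A(q_F) into its own profit: π_F = q_F(435 - q_F - (398 - q_F)/2) - 68q_F = (236 - (1/2)q_F)q_F - 68q_F.
Maximising: ∂π_F/∂q_F = 168 - q_F = 0, giving q_F = 168.
Then q_A = (398 - 168)/2 = 115.

115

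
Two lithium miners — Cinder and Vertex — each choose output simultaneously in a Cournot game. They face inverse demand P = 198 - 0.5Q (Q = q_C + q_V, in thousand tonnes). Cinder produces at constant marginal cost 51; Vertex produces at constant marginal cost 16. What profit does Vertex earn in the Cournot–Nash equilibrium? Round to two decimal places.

10464.22

Cinder's profit: π_C = (198 - 0.5Q)q_C - (51q_C). Setting ∂π_C/∂q_C = 0: 147 - q_C - (1/2)(q_V) = 0.
Vertex's profit: π_V = (198 - 0.5Q)q_V - (16q_V). Setting ∂π_V/∂q_V = 0: 182 - q_V - (1/2)(q_C) = 0.
Best responses: q_C = (147 - (1/2)q_V), q_V = (182 - (1/2)q_C).
Substituting one into the other gives q_C = 224/3 and q_V = 434/3.
Price P = 198 - (1/2)·(658/3) = 265/3.
Vertex's profit: (265/3 - 16)·(434/3) = 10464.2222.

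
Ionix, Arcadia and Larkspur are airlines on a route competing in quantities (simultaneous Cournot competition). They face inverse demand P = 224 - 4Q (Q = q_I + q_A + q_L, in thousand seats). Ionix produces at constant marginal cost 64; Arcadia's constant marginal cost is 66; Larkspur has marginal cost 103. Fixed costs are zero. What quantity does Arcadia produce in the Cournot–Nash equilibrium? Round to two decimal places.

12.06

Ionix's profit: π_I = (224 - 4Q)q_I - (64q_I). Setting ∂π_I/∂q_I = 0: 160 - 8q_I - 4(q_A + q_L) = 0.
Arcadia's first-order condition: 158 - 8q_A - 4(q_I + q_L) = 0.
Larkspur's first-order condition: 121 - 8q_L - 4(q_I + q_A) = 0.
Adding the 3 conditions: 439 − 8Q − 8Q = 0, i.e. Q = 439/16.
Back-substituting: q_I = (160 − 439/4)/4 = 201/16, q_A = (158 − 439/4)/4 = 193/16, q_L = (121 − 439/4)/4 = 45/16.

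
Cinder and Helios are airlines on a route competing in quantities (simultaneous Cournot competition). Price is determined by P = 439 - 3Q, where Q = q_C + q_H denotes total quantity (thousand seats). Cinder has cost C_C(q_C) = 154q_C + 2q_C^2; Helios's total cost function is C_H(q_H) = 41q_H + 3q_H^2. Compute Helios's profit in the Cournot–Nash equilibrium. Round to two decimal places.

4755.60

Cinder's profit: π_C = (439 - 3Q)q_C - (154q_C + 2q_C²). Setting ∂π_C/∂q_C = 0: 285 - 10q_C - 3(q_H) = 0.
Helios's first-order condition: 398 - 12q_H - 3(q_C) = 0.
So q_C = (285 - 3q_H)/10 and q_H = (398 - 3q_C)/12.
Solving the pair: q_C = 742/37, q_H = 28.1532.
Price P = 439 - 3·48.2072 = 294.3784.
Helios's profit: 294.3784·28.1532 - 41·28.1532 - 3·28.1532² = 4755.6002.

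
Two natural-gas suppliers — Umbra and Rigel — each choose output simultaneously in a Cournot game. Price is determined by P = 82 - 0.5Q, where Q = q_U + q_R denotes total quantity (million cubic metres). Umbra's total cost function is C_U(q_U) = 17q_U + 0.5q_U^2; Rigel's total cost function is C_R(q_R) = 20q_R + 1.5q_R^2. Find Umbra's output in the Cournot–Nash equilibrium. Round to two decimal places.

29.55

Umbra's profit: π_U = (82 - 0.5Q)q_U - (17q_U + (1/2)q_U²). Setting ∂π_U/∂q_U = 0: 65 - 2q_U - (1/2)(q_R) = 0.
Rigel's first-order condition: 62 - 4q_R - (1/2)(q_U) = 0.
Rearranging gives the reaction functions q_U = (65 - (1/2)q_R)/2 and q_R = (62 - (1/2)q_U)/4.
Substituting one into the other gives q_U = 916/31 and q_R = 366/31.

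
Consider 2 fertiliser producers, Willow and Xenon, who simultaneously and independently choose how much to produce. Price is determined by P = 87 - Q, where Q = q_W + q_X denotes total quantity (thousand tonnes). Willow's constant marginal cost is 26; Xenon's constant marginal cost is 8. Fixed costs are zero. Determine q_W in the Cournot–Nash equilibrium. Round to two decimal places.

14.33

Willow's profit: π_W = (87 - Q)q_W - (26q_W). Setting ∂π_W/∂q_W = 0: 61 - 2q_W - (q_X) = 0.
Xenon's first-order condition: 79 - 2q_X - (q_W) = 0.
Best responses: q_W = (61 - q_X)/2, q_X = (79 - q_W)/2.
Substituting one into the other gives q_W = 43/3 and q_X = 97/3.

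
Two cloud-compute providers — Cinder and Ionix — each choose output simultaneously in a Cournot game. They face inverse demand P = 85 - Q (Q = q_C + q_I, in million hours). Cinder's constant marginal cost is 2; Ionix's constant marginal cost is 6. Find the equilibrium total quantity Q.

Cinder's profit: π_C = (85 - Q)q_C - (2q_C). Setting ∂π_C/∂q_C = 0: 83 - 2q_C - (q_I) = 0.
Ionix's first-order condition: 79 - 2q_I - (q_C) = 0.
So q_C = (83 - q_I)/2 and q_I = (79 - q_C)/2.
Substituting one into the other gives q_C = 29 and q_I = 25.
Total output Q = 29 + 25 = 54.

54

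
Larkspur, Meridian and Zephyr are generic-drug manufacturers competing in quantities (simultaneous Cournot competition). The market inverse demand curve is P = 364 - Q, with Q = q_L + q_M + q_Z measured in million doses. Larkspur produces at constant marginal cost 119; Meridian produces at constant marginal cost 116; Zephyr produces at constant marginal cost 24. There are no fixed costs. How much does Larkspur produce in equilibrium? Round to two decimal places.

Larkspur's profit: π_L = (364 - Q)q_L - (119q_L). Setting ∂π_L/∂q_L = 0: 245 - 2q_L - (q_M + q_Z) = 0.
Meridian's first-order condition: 248 - 2q_M - (q_L + q_Z) = 0.
Zephyr's first-order condition: 340 - 2q_Z - (q_L + q_M) = 0.
Summing all 3 equations gives 833 − 4Q = 0, hence Q = 833/4.
Back-substituting: q_L = (245 − 833/4) = 147/4, q_M = (248 − 833/4) = 159/4, q_Z = (340 − 833/4) = 527/4.

36.75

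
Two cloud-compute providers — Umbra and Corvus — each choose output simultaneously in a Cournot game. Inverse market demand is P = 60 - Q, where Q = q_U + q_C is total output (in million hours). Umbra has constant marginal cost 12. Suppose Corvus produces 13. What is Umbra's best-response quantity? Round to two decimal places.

17.50

With the rival's output fixed at 13, Umbra's profit is π_U = (60 - 13 - q_U)q_U - (12q_U) = (47 - q_U)q_U - (12q_U).
∂π_U/∂q_U = 35 - 2q_U = 0, so q_U = 35/2.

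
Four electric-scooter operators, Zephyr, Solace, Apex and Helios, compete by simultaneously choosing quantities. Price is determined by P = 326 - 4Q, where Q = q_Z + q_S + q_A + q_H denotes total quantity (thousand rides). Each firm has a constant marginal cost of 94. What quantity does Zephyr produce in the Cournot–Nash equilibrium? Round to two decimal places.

A representative firm's profit is π_i = q_i(326 - 4Q) - 94q_i.
Setting ∂π_i/∂q_i = 0 with rivals' quantities fixed: 232 - 8q_i - 4·Σ_{j≠i} q_j = 0.
By symmetry each firm produces the same amount; substituting Σ_{j≠i} q_j = 3q_i yields q_i = 232/20 = 58/5.

11.60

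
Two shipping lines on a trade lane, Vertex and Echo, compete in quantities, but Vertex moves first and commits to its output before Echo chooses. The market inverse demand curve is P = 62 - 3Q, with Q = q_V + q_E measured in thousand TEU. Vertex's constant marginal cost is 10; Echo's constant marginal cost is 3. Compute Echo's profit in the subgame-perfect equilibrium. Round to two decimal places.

111.02

Solve by backward induction. Given q_V, the follower Echo maximises π_E = (62 - 3q_V - 3q_E)q_E - 3q_E.
Setting the follower's marginal profit to zero, 59 - 3q_V - 6q_E = 0, i.e. q_E = (59 - 3q_V)/6.
Vertex substitutes q_E(q_V) into its own profit: π_V = q_V(62 - 3q_V - (59 - 3q_V)/2) - 10q_V = (65/2 - (3/2)q_V)q_V - 10q_V.
Maximising: ∂π_V/∂q_V = 45/2 - 3q_V = 0, giving q_V = 15/2.
Then q_E = (59 - 3·(15/2))/6 = 73/12.
Price P = 62 - 3·(163/12) = 85/4.
Echo's profit: (85/4 - 3)·(73/12) = 111.0208.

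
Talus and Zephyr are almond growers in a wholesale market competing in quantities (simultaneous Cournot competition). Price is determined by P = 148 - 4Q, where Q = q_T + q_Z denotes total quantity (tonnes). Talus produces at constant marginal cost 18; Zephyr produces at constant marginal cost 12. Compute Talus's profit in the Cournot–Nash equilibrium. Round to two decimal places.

Talus's profit: π_T = (148 - 4Q)q_T - (18q_T). Setting ∂π_T/∂q_T = 0: 130 - 8q_T - 4(q_Z) = 0.
Zephyr's first-order condition: 136 - 8q_Z - 4(q_T) = 0.
So q_T = (130 - 4q_Z)/8 and q_Z = (136 - 4q_T)/8.
Substituting one into the other gives q_T = 31/3 and q_Z = 71/6.
Price P = 148 - 4·(133/6) = 178/3.
Talus's profit: (178/3 - 18)·(31/3) = 427.1111.

427.11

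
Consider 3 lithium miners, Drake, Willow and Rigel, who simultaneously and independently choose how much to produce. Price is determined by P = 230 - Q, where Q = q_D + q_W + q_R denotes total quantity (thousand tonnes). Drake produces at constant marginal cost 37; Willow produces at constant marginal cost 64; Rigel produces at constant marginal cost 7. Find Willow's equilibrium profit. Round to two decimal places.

Drake's profit: π_D = (230 - Q)q_D - (37q_D). Setting ∂π_D/∂q_D = 0: 193 - 2q_D - (q_W + q_R) = 0.
Willow's first-order condition: 166 - 2q_W - (q_D + q_R) = 0.
Rigel's first-order condition: 223 - 2q_R - (q_D + q_W) = 0.
Adding the 3 conditions: 582 − 2Q − 2Q = 0, i.e. Q = 291/2.
Back-substituting: q_D = (193 − 291/2) = 95/2, q_W = (166 − 291/2) = 41/2, q_R = (223 − 291/2) = 155/2.
Price P = 230 - 291/2 = 169/2.
Willow's profit: (169/2 - 64)·(41/2) = 1681/4.

420.25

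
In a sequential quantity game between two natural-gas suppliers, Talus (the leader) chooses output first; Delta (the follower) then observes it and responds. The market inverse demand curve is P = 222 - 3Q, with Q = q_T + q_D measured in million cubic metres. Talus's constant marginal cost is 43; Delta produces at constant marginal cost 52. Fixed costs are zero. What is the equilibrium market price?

Solve by backward induction. Given q_T, the follower Delta maximises π_D = (222 - 3q_T - 3q_D)q_D - 52q_D.
Follower FOC: 170 - 3q_T - 6q_D = 0, so q_D(q_T) = (170 - 3q_T)/6.
Talus substitutes q_D(q_T) into its own profit: π_T = q_T(222 - 3q_T - (170 - 3q_T)/2) - 43q_T = (137 - (3/2)q_T)q_T - 43q_T.
The leader's first-order condition 94 - 3q_T = 0 yields q_T = 94/3.
Then q_D = (170 - 3·(94/3))/6 = 38/3.
Total output Q = 44, so price P = 222 - 3·44 = 90.

90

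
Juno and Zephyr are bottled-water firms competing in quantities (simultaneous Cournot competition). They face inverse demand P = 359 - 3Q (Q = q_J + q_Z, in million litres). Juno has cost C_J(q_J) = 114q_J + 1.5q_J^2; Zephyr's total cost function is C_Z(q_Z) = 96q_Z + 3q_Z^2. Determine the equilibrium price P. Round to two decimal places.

Juno's profit: π_J = (359 - 3Q)q_J - (114q_J + (3/2)q_J²). Setting ∂π_J/∂q_J = 0: 245 - 9q_J - 3(q_Z) = 0.
Zephyr's first-order condition: 263 - 12q_Z - 3(q_J) = 0.
Rearranging gives the reaction functions q_J = (245 - 3q_Z)/9 and q_Z = (263 - 3q_J)/12.
Substituting one into the other gives q_J = 239/11 and q_Z = 544/33.
Total output Q = 1261/33, so price P = 359 - 3·(1261/33) = 244.3636.

244.36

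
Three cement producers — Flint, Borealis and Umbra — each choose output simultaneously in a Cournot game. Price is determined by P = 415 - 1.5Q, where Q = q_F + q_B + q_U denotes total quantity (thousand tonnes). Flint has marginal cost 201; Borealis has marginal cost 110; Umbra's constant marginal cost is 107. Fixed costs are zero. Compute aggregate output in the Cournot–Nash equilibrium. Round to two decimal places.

137.83

Flint's profit: π_F = (415 - 1.5Q)q_F - (201q_F). Setting ∂π_F/∂q_F = 0: 214 - 3q_F - (3/2)(q_B + q_U) = 0.
Borealis's first-order condition: 305 - 3q_B - (3/2)(q_F + q_U) = 0.
Umbra's profit: π_U = (415 - 1.5Q)q_U - (107q_U). Setting ∂π_U/∂q_U = 0: 308 - 3q_U - (3/2)(q_F + q_B) = 0.
Summing all 3 equations gives 827 − 6Q = 0, hence Q = 827/6.
Back-substituting: q_F = (214 − 827/4)/(3/2) = 29/6, q_B = (305 − 827/4)/(3/2) = 131/2, q_U = (308 − 827/4)/(3/2) = 135/2.
Total output Q = 29/6 + 131/2 + 135/2 = 827/6.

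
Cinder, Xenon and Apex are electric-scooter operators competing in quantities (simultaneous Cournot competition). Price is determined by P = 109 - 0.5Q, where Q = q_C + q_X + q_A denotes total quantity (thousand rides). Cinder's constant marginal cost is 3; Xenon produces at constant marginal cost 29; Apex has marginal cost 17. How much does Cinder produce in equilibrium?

73

Cinder's profit: π_C = (109 - 0.5Q)q_C - (3q_C). Setting ∂π_C/∂q_C = 0: 106 - q_C - (1/2)(q_X + q_A) = 0.
Xenon's profit: π_X = (109 - 0.5Q)q_X - (29q_X). Setting ∂π_X/∂q_X = 0: 80 - q_X - (1/2)(q_C + q_A) = 0.
Apex's profit: π_A = (109 - 0.5Q)q_A - (17q_A). Setting ∂π_A/∂q_A = 0: 92 - q_A - (1/2)(q_C + q_X) = 0.
Adding the 3 conditions: 278 − Q − Q = 0, i.e. Q = 139.
Back-substituting: q_C = (106 − 139/2)/(1/2) = 73, q_X = (80 − 139/2)/(1/2) = 21, q_A = (92 − 139/2)/(1/2) = 45.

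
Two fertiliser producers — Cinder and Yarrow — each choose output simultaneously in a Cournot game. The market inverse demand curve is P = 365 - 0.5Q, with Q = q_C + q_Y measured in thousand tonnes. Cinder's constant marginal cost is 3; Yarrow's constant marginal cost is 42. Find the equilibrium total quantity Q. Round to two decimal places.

Cinder's profit: π_C = (365 - 0.5Q)q_C - (3q_C). Setting ∂π_C/∂q_C = 0: 362 - q_C - (1/2)(q_Y) = 0.
Yarrow's profit: π_Y = (365 - 0.5Q)q_Y - (42q_Y). Setting ∂π_Y/∂q_Y = 0: 323 - q_Y - (1/2)(q_C) = 0.
Rearranging gives the reaction functions q_C = (362 - (1/2)q_Y) and q_Y = (323 - (1/2)q_C).
Substituting one into the other gives q_C = 802/3 and q_Y = 568/3.
Total output Q = 802/3 + 568/3 = 1370/3.

456.67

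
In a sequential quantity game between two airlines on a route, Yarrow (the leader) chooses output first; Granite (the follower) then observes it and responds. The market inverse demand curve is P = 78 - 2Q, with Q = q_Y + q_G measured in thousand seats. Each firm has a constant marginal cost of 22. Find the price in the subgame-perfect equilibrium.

The follower Granite best-responds to any q_Y: π_G = (78 - 2Q)q_G - 22q_G.
∂π_G/∂q_G = 56 - 2q_Y - 4q_G = 0 gives the reaction function q_G = (56 - 2q_Y)/4.
The leader anticipates this reaction. Substituting into P = 78 - 2Q gives P = 50 - q_Y, so π_Y = (50 - q_Y)q_Y - 22q_Y.
Leader FOC: 28 - 2q_Y = 0, so q_Y = 14.
Then q_G = (56 - 2·14)/4 = 7.
Total output Q = 21, so price P = 78 - 2·21 = 36.

36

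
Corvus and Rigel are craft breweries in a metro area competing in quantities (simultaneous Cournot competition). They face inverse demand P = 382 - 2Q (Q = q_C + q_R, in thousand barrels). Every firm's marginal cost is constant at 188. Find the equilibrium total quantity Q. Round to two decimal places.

64.67

A representative firm's profit is π_i = q_i(382 - 2Q) - 188q_i.
Setting ∂π_i/∂q_i = 0 with rivals' quantities fixed: 194 - 4q_i - 2q_j = 0.
With identical firms every q_j equals q_i, so q_j = q_i and 194 = 6q_i, giving q_i = 97/3.
Total output Q = 97/3 + 97/3 = 194/3.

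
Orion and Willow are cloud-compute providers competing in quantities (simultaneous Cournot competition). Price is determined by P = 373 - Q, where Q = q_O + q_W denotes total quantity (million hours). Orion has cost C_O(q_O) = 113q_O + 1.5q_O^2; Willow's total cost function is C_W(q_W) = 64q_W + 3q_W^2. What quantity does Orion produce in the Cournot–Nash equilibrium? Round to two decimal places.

Orion's profit: π_O = (373 - Q)q_O - (113q_O + (3/2)q_O²). Setting ∂π_O/∂q_O = 0: 260 - 5q_O - (q_W) = 0.
Willow's profit: π_W = (373 - Q)q_W - (64q_W + 3q_W²). Setting ∂π_W/∂q_W = 0: 309 - 8q_W - (q_O) = 0.
Best responses: q_O = (260 - q_W)/5, q_W = (309 - q_O)/8.
Substituting one into the other gives q_O = 1771/39 and q_W = 1285/39.

45.41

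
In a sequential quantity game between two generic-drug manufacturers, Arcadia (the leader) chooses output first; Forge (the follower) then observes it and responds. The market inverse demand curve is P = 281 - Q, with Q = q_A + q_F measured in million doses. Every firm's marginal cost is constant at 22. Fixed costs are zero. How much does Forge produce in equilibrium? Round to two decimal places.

The follower Forge best-responds to any q_A: π_F = (281 - Q)q_F - 22q_F.
Setting the follower's marginal profit to zero, 259 - q_A - 2q_F = 0, i.e. q_F = (259 - q_A)/2.
Arcadia substitutes q_F(q_A) into its own profit: π_A = q_A(281 - q_A - (259 - q_A)/2) - 22q_A = (303/2 - (1/2)q_A)q_A - 22q_A.
The leader's first-order condition 259/2 - q_A = 0 yields q_A = 259/2.
Then q_F = (259 - 259/2)/2 = 259/4.

64.75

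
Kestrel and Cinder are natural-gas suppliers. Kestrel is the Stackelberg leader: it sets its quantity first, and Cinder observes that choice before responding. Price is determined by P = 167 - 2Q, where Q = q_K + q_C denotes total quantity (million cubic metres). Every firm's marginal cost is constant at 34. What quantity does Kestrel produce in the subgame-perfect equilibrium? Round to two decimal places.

33.25

Solve by backward induction. Given q_K, the follower Cinder maximises π_C = (167 - 2q_K - 2q_C)q_C - 34q_C.
Follower FOC: 133 - 2q_K - 4q_C = 0, so q_C(q_K) = (133 - 2q_K)/4.
The leader anticipates this reaction. Substituting into P = 167 - 2Q gives P = 201/2 - q_K, so π_K = (201/2 - q_K)q_K - 34q_K.
The leader's first-order condition 133/2 - 2q_K = 0 yields q_K = 133/4.
Then q_C = (133 - 2·(133/4))/4 = 133/8.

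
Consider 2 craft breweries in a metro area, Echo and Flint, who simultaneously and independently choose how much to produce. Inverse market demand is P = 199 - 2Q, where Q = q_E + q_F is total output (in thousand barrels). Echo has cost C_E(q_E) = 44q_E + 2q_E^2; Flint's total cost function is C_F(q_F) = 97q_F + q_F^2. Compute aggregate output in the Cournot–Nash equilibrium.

28

Echo's profit: π_E = (199 - 2Q)q_E - (44q_E + 2q_E²). Setting ∂π_E/∂q_E = 0: 155 - 8q_E - 2(q_F) = 0.
Flint's first-order condition: 102 - 6q_F - 2(q_E) = 0.
Best responses: q_E = (155 - 2q_F)/8, q_F = (102 - 2q_E)/6.
Substituting one into the other gives q_E = 33/2 and q_F = 23/2.
Total output Q = 33/2 + 23/2 = 28.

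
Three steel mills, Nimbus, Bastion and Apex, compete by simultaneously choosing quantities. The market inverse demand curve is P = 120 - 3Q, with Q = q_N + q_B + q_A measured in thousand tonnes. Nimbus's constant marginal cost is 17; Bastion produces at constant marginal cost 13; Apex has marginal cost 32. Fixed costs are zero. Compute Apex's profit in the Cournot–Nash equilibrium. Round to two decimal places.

Nimbus's profit: π_N = (120 - 3Q)q_N - (17q_N). Setting ∂π_N/∂q_N = 0: 103 - 6q_N - 3(q_B + q_A) = 0.
Bastion's profit: π_B = (120 - 3Q)q_B - (13q_B). Setting ∂π_B/∂q_B = 0: 107 - 6q_B - 3(q_N + q_A) = 0.
Apex's profit: π_A = (120 - 3Q)q_A - (32q_A). Setting ∂π_A/∂q_A = 0: 88 - 6q_A - 3(q_N + q_B) = 0.
Adding the 3 first-order conditions: 298 − 12Q = 0, so Q = 149/6.
Back-substituting: q_N = (103 − 149/2)/3 = 19/2, q_B = (107 − 149/2)/3 = 65/6, q_A = (88 − 149/2)/3 = 9/2.
Price P = 120 - 3·(149/6) = 91/2.
Apex's profit: (91/2 - 32)·(9/2) = 243/4.

60.75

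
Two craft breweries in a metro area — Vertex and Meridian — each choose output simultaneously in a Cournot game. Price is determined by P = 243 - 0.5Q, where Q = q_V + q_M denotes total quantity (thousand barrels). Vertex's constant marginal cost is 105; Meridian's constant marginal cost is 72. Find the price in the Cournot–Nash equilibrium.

Vertex's profit: π_V = (243 - 0.5Q)q_V - (105q_V). Setting ∂π_V/∂q_V = 0: 138 - q_V - (1/2)(q_M) = 0.
Meridian's first-order condition: 171 - q_M - (1/2)(q_V) = 0.
So q_V = (138 - (1/2)q_M) and q_M = (171 - (1/2)q_V).
Substituting one into the other gives q_V = 70 and q_M = 136.
Total output Q = 206, so price P = 243 - (1/2)·206 = 140.

140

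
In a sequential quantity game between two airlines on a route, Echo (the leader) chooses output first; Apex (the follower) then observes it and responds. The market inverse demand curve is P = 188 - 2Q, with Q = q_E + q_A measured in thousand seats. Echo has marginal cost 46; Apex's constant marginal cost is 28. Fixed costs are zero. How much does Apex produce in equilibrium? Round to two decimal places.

24.50

Solve by backward induction. Given q_E, the follower Apex maximises π_A = (188 - 2q_E - 2q_A)q_A - 28q_A.
Follower FOC: 160 - 2q_E - 4q_A = 0, so q_A(q_E) = (160 - 2q_E)/4.
Echo substitutes q_A(q_E) into its own profit: π_E = q_E(188 - 2q_E - (160 - 2q_E)/2) - 46q_E = (108 - q_E)q_E - 46q_E.
Maximising: ∂π_E/∂q_E = 62 - 2q_E = 0, giving q_E = 31.
Then q_A = (160 - 2·31)/4 = 49/2.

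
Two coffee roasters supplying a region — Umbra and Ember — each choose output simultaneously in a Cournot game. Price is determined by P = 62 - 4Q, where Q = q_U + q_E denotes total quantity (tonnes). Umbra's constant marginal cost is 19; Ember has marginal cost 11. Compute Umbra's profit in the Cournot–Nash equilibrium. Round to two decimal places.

34.03

Umbra's profit: π_U = (62 - 4Q)q_U - (19q_U). Setting ∂π_U/∂q_U = 0: 43 - 8q_U - 4(q_E) = 0.
Ember's profit: π_E = (62 - 4Q)q_E - (11q_E). Setting ∂π_E/∂q_E = 0: 51 - 8q_E - 4(q_U) = 0.
Best responses: q_U = (43 - 4q_E)/8, q_E = (51 - 4q_U)/8.
Substituting one into the other gives q_U = 35/12 and q_E = 59/12.
Price P = 62 - 4·(47/6) = 92/3.
Umbra's profit: (92/3 - 19)·(35/12) = 1225/36.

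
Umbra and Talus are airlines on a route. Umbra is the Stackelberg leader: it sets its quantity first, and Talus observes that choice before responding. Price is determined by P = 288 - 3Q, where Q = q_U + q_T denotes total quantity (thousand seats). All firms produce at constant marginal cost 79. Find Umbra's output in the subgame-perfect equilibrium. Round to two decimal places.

Solve by backward induction. Given q_U, the follower Talus maximises π_T = (288 - 3q_U - 3q_T)q_T - 79q_T.
Setting the follower's marginal profit to zero, 209 - 3q_U - 6q_T = 0, i.e. q_T = (209 - 3q_U)/6.
Umbra substitutes q_T(q_U) into its own profit: π_U = q_U(288 - 3q_U - (209 - 3q_U)/2) - 79q_U = (367/2 - (3/2)q_U)q_U - 79q_U.
The leader's first-order condition 209/2 - 3q_U = 0 yields q_U = 209/6.
Then q_T = (209 - 3·(209/6))/6 = 209/12.

34.83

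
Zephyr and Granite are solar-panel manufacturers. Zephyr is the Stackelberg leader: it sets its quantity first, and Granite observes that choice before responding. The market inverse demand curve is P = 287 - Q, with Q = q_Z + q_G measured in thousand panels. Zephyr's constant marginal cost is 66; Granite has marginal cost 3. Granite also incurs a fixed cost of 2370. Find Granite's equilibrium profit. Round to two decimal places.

8136.25

Solve by backward induction. Given q_Z, the follower Granite maximises π_G = (287 - q_Z - q_G)q_G - 3q_G.
Setting the follower's marginal profit to zero, 284 - q_Z - 2q_G = 0, i.e. q_G = (284 - q_Z)/2.
The leader anticipates this reaction. Substituting into P = 287 - Q gives P = 145 - (1/2)q_Z, so π_Z = (145 - (1/2)q_Z)q_Z - 66q_Z.
Leader FOC: 79 - q_Z = 0, so q_Z = 79.
Then q_G = (284 - 79)/2 = 205/2.
Price P = 287 - 363/2 = 211/2.
Granite's profit: (211/2 - 3)·(205/2) - 2370 = 8136.2500.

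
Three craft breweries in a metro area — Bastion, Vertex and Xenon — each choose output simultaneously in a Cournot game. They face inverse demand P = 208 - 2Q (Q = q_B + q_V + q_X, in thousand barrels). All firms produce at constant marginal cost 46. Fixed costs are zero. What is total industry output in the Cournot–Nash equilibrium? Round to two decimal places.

60.75

A representative firm's profit is π_i = q_i(208 - 2Q) - 46q_i.
First-order condition (treating rivals' output as given): 162 - 4q_i - 2·Σ_{j≠i} q_j = 0.
With identical firms every q_j equals q_i, so Σ_{j≠i} q_j = 2q_i and 162 = 8q_i, giving q_i = 81/4.
Total output Q = 81/4 + 81/4 + 81/4 = 243/4.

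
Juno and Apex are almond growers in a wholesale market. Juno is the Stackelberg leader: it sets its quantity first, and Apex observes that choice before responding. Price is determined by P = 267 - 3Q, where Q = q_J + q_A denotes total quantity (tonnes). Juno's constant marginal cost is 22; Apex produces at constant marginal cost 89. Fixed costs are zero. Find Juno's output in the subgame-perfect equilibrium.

52

The follower Apex best-responds to any q_J: π_A = (267 - 3Q)q_A - 89q_A.
∂π_A/∂q_A = 178 - 3q_J - 6q_A = 0 gives the reaction function q_A = (178 - 3q_J)/6.
Juno substitutes q_A(q_J) into its own profit: π_J = q_J(267 - 3q_J - (178 - 3q_J)/2) - 22q_J = (178 - (3/2)q_J)q_J - 22q_J.
Maximising: ∂π_J/∂q_J = 156 - 3q_J = 0, giving q_J = 52.
Then q_A = (178 - 3·52)/6 = 11/3.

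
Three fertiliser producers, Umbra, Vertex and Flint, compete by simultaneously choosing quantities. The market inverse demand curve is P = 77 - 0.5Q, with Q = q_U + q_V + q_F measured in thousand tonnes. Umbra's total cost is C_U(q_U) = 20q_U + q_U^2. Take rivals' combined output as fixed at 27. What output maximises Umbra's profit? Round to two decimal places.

With rivals' combined output fixed at 27, Umbra's profit is π_U = (77 - (1/2)·27 - (1/2)q_U)q_U - (20q_U + q_U²) = (127/2 - (1/2)q_U)q_U - (20q_U + q_U²).
∂π_U/∂q_U = 87/2 - 3q_U = 0, so q_U = 29/2.

14.50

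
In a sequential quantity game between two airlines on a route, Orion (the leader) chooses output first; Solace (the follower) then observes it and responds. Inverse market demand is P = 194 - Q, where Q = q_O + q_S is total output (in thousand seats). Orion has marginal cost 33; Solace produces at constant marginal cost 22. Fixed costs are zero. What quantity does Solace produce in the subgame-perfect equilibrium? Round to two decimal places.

The follower Solace best-responds to any q_O: π_S = (194 - Q)q_S - 22q_S.
Setting the follower's marginal profit to zero, 172 - q_O - 2q_S = 0, i.e. q_S = (172 - q_O)/2.
The leader anticipates this reaction. Substituting into P = 194 - Q gives P = 108 - (1/2)q_O, so π_O = (108 - (1/2)q_O)q_O - 33q_O.
Leader FOC: 75 - q_O = 0, so q_O = 75.
Then q_S = (172 - 75)/2 = 97/2.

48.50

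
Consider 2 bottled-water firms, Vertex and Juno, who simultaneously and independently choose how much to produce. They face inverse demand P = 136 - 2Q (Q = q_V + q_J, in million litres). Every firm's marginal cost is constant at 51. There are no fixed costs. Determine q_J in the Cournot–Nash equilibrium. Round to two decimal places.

14.17

Each firm earns π_i = (136 - 2Q)q_i - 51q_i.
First-order condition (treating rivals' output as given): 85 - 4q_i - 2q_j = 0.
By symmetry each firm produces the same amount; substituting q_j = q_i yields q_i = 85/6.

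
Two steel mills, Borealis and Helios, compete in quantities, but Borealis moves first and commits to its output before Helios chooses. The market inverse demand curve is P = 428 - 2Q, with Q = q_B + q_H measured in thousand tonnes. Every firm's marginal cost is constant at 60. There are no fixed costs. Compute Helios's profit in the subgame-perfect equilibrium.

4232

Solve by backward induction. Given q_B, the follower Helios maximises π_H = (428 - 2q_B - 2q_H)q_H - 60q_H.
∂π_H/∂q_H = 368 - 2q_B - 4q_H = 0 gives the reaction function q_H = (368 - 2q_B)/4.
The leader anticipates this reaction. Substituting into P = 428 - 2Q gives P = 244 - q_B, so π_B = (244 - q_B)q_B - 60q_B.
The leader's first-order condition 184 - 2q_B = 0 yields q_B = 92.
Then q_H = (368 - 2·92)/4 = 46.
Price P = 428 - 2·138 = 152.
Helios's profit: (152 - 60)·46 = 4232.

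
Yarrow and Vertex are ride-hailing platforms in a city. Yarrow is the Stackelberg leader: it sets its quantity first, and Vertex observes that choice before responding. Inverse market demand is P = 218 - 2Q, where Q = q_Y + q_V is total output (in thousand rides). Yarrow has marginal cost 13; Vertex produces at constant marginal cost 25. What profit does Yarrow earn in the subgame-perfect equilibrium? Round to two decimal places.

The follower Vertex best-responds to any q_Y: π_V = (218 - 2Q)q_V - 25q_V.
∂π_V/∂q_V = 193 - 2q_Y - 4q_V = 0 gives the reaction function q_V = (193 - 2q_Y)/4.
Yarrow substitutes q_V(q_Y) into its own profit: π_Y = q_Y(218 - 2q_Y - (193 - 2q_Y)/2) - 13q_Y = (243/2 - q_Y)q_Y - 13q_Y.
The leader's first-order condition 217/2 - 2q_Y = 0 yields q_Y = 217/4.
Then q_V = (193 - 2·(217/4))/4 = 169/8.
Price P = 218 - 2·(603/8) = 269/4.
Yarrow's profit: (269/4 - 13)·(217/4) = 2943.0625.

2943.06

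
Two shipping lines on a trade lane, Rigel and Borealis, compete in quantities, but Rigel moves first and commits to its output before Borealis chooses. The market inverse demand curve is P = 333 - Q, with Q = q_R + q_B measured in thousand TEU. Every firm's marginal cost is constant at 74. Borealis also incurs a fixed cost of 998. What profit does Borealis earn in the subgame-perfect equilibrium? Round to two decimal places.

Solve by backward induction. Given q_R, the follower Borealis maximises π_B = (333 - q_R - q_B)q_B - 74q_B.
Follower FOC: 259 - q_R - 2q_B = 0, so q_B(q_R) = (259 - q_R)/2.
Rigel substitutes q_B(q_R) into its own profit: π_R = q_R(333 - q_R - (259 - q_R)/2) - 74q_R = (407/2 - (1/2)q_R)q_R - 74q_R.
Leader FOC: 259/2 - q_R = 0, so q_R = 259/2.
Then q_B = (259 - 259/2)/2 = 259/4.
Price P = 333 - 777/4 = 555/4.
Borealis's profit: (555/4 - 74)·(259/4) - 998 = 3194.5625.

3194.56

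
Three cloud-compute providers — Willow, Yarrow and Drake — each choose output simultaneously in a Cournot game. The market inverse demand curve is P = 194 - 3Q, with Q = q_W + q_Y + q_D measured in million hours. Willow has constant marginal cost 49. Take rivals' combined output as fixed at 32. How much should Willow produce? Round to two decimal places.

8.17

With rivals' combined output fixed at 32, Willow's profit is π_W = (194 - 3·32 - 3q_W)q_W - (49q_W) = (98 - 3q_W)q_W - (49q_W).
∂π_W/∂q_W = 49 - 6q_W = 0, so q_W = 49/6.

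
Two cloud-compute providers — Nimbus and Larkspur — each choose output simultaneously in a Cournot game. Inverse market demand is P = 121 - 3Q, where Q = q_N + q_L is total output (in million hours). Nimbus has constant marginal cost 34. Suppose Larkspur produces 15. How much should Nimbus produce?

With the rival's output fixed at 15, Nimbus's profit is π_N = (121 - 3·15 - 3q_N)q_N - (34q_N) = (76 - 3q_N)q_N - (34q_N).
∂π_N/∂q_N = 42 - 6q_N = 0, so q_N = 7.

7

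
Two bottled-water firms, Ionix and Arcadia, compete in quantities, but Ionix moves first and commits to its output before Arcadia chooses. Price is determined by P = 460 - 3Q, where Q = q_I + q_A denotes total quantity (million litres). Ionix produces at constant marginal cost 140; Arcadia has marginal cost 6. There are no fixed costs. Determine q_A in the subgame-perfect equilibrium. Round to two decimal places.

60.17

Solve by backward induction. Given q_I, the follower Arcadia maximises π_A = (460 - 3q_I - 3q_A)q_A - 6q_A.
Setting the follower's marginal profit to zero, 454 - 3q_I - 6q_A = 0, i.e. q_A = (454 - 3q_I)/6.
Ionix substitutes q_A(q_I) into its own profit: π_I = q_I(460 - 3q_I - (454 - 3q_I)/2) - 140q_I = (233 - (3/2)q_I)q_I - 140q_I.
The leader's first-order condition 93 - 3q_I = 0 yields q_I = 31.
Then q_A = (454 - 3·31)/6 = 361/6.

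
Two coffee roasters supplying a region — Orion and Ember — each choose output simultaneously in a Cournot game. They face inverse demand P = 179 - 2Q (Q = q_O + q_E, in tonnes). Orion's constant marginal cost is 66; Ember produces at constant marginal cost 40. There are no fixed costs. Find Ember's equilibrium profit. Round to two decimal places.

1512.50

Orion's profit: π_O = (179 - 2Q)q_O - (66q_O). Setting ∂π_O/∂q_O = 0: 113 - 4q_O - 2(q_E) = 0.
Ember's first-order condition: 139 - 4q_E - 2(q_O) = 0.
Best responses: q_O = (113 - 2q_E)/4, q_E = (139 - 2q_O)/4.
Solving the pair: q_O = 29/2, q_E = 55/2.
Price P = 179 - 2·42 = 95.
Ember's profit: (95 - 40)·(55/2) = 1512.5000.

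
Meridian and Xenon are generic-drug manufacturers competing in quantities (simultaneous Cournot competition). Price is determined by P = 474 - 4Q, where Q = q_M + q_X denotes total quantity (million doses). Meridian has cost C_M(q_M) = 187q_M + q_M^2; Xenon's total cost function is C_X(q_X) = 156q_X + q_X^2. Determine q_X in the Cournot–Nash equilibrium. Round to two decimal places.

24.19

Meridian's profit: π_M = (474 - 4Q)q_M - (187q_M + q_M²). Setting ∂π_M/∂q_M = 0: 287 - 10q_M - 4(q_X) = 0.
Xenon's profit: π_X = (474 - 4Q)q_X - (156q_X + q_X²). Setting ∂π_X/∂q_X = 0: 318 - 10q_X - 4(q_M) = 0.
So q_M = (287 - 4q_X)/10 and q_X = (318 - 4q_M)/10.
Solving the pair: q_M = 799/42, q_X = 508/21.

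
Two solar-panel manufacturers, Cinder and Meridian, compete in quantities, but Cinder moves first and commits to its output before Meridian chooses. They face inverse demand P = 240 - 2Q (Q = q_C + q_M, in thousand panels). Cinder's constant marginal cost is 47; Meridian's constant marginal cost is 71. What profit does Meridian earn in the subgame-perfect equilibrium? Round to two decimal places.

The follower Meridian best-responds to any q_C: π_M = (240 - 2Q)q_M - 71q_M.
∂π_M/∂q_M = 169 - 2q_C - 4q_M = 0 gives the reaction function q_M = (169 - 2q_C)/4.
The leader anticipates this reaction. Substituting into P = 240 - 2Q gives P = 311/2 - q_C, so π_C = (311/2 - q_C)q_C - 47q_C.
Leader FOC: 217/2 - 2q_C = 0, so q_C = 217/4.
Then q_M = (169 - 2·(217/4))/4 = 121/8.
Price P = 240 - 2·(555/8) = 405/4.
Meridian's profit: (405/4 - 71)·(121/8) = 457.5313.

457.53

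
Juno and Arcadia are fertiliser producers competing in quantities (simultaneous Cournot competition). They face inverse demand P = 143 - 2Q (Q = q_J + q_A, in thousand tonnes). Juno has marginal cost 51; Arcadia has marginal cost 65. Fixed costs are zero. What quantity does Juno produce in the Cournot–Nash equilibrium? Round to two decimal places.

17.67

Juno's profit: π_J = (143 - 2Q)q_J - (51q_J). Setting ∂π_J/∂q_J = 0: 92 - 4q_J - 2(q_A) = 0.
Arcadia's profit: π_A = (143 - 2Q)q_A - (65q_A). Setting ∂π_A/∂q_A = 0: 78 - 4q_A - 2(q_J) = 0.
Best responses: q_J = (92 - 2q_A)/4, q_A = (78 - 2q_J)/4.
Substituting one into the other gives q_J = 53/3 and q_A = 32/3.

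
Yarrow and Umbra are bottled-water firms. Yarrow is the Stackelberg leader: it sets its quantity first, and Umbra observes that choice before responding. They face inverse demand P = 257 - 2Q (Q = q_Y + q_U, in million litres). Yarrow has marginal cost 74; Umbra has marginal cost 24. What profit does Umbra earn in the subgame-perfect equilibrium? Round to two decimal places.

3465.28

The follower Umbra best-responds to any q_Y: π_U = (257 - 2Q)q_U - 24q_U.
∂π_U/∂q_U = 233 - 2q_Y - 4q_U = 0 gives the reaction function q_U = (233 - 2q_Y)/4.
The leader anticipates this reaction. Substituting into P = 257 - 2Q gives P = 281/2 - q_Y, so π_Y = (281/2 - q_Y)q_Y - 74q_Y.
The leader's first-order condition 133/2 - 2q_Y = 0 yields q_Y = 133/4.
Then q_U = (233 - 2·(133/4))/4 = 333/8.
Price P = 257 - 2·(599/8) = 429/4.
Umbra's profit: (429/4 - 24)·(333/8) = 3465.2813.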